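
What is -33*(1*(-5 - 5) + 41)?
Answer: -1023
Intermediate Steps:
-33*(1*(-5 - 5) + 41) = -33*(1*(-10) + 41) = -33*(-10 + 41) = -33*31 = -1023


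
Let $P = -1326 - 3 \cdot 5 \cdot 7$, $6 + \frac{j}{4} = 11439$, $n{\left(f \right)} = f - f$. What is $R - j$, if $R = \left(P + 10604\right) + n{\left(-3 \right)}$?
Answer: $-36559$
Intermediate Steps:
$n{\left(f \right)} = 0$
$j = 45732$ ($j = -24 + 4 \cdot 11439 = -24 + 45756 = 45732$)
$P = -1431$ ($P = -1326 - 15 \cdot 7 = -1326 - 105 = -1431$)
$R = 9173$ ($R = \left(-1431 + 10604\right) + 0 = 9173 + 0 = 9173$)
$R - j = 9173 - 45732 = -36559$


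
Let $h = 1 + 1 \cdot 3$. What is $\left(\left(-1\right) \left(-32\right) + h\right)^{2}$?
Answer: $1296$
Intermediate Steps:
$h = 4$ ($h = 1 + 3 = 4$)
$\left(\left(-1\right) \left(-32\right) + h\right)^{2} = \left(\left(-1\right) \left(-32\right) + 4\right)^{2} = \left(32 + 4\right)^{2} = 36^{2} = 1296$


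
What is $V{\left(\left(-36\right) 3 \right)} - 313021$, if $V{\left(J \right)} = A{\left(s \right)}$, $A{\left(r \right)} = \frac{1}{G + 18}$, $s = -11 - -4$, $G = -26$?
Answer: $- \frac{2504169}{8} \approx -3.1302 \cdot 10^{5}$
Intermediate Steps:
$s = -7$ ($s = -11 + 4 = -7$)
$A{\left(r \right)} = - \frac{1}{8}$ ($A{\left(r \right)} = \frac{1}{-26 + 18} = \frac{1}{-8} = - \frac{1}{8}$)
$V{\left(J \right)} = - \frac{1}{8}$
$V{\left(\left(-36\right) 3 \right)} - 313021 = - \frac{1}{8} - 313021 = - \frac{2504169}{8}$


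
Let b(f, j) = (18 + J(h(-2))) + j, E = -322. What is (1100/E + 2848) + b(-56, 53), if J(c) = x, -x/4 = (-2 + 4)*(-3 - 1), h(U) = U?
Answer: 474561/161 ≈ 2947.6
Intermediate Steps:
x = 32 (x = -4*(-2 + 4)*(-3 - 1) = -8*(-4) = -4*(-8) = 32)
J(c) = 32
b(f, j) = 50 + j (b(f, j) = (18 + 32) + j = 50 + j)
(1100/E + 2848) + b(-56, 53) = (1100/(-322) + 2848) + (50 + 53) = (1100*(-1/322) + 2848) + 103 = (-550/161 + 2848) + 103 = 457978/161 + 103 = 474561/161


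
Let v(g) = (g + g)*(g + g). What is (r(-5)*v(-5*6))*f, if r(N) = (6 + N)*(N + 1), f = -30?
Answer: 432000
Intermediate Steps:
r(N) = (1 + N)*(6 + N) (r(N) = (6 + N)*(1 + N) = (1 + N)*(6 + N))
v(g) = 4*g² (v(g) = (2*g)*(2*g) = 4*g²)
(r(-5)*v(-5*6))*f = ((6 + (-5)² + 7*(-5))*(4*(-5*6)²))*(-30) = ((6 + 25 - 35)*(4*(-30)²))*(-30) = -16*900*(-30) = -4*3600*(-30) = -14400*(-30) = 432000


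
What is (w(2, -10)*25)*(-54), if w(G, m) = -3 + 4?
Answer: -1350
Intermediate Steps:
w(G, m) = 1
(w(2, -10)*25)*(-54) = (1*25)*(-54) = 25*(-54) = -1350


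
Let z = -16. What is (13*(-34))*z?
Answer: 7072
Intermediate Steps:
(13*(-34))*z = (13*(-34))*(-16) = -442*(-16) = 7072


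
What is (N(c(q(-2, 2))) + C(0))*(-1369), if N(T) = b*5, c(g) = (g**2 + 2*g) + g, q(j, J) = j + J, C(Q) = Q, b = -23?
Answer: 157435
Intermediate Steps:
q(j, J) = J + j
c(g) = g**2 + 3*g
N(T) = -115 (N(T) = -23*5 = -115)
(N(c(q(-2, 2))) + C(0))*(-1369) = (-115 + 0)*(-1369) = -115*(-1369) = 157435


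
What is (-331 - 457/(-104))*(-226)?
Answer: 3838271/52 ≈ 73813.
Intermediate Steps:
(-331 - 457/(-104))*(-226) = (-331 - 457*(-1/104))*(-226) = (-331 + 457/104)*(-226) = -33967/104*(-226) = 3838271/52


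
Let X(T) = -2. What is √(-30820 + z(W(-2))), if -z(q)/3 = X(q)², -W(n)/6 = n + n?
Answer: 4*I*√1927 ≈ 175.59*I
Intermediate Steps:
W(n) = -12*n (W(n) = -6*(n + n) = -12*n)
z(q) = -12 (z(q) = -3*(-2)² = -3*4 = -12)
√(-30820 + z(W(-2))) = √(-30820 - 12) = √(-30832) = 4*I*√1927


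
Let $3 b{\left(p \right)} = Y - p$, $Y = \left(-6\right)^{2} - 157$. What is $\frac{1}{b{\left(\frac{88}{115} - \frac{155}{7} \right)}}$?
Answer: $- \frac{805}{26732} \approx -0.030114$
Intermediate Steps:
$Y = -121$ ($Y = 36 - 157 = -121$)
$b{\left(p \right)} = - \frac{121}{3} - \frac{p}{3}$ ($b{\left(p \right)} = \frac{-121 - p}{3} = - \frac{121}{3} - \frac{p}{3}$)
$\frac{1}{b{\left(\frac{88}{115} - \frac{155}{7} \right)}} = \frac{1}{- \frac{121}{3} - \frac{\frac{88}{115} - \frac{155}{7}}{3}} = \frac{1}{- \frac{121}{3} - - \frac{17209}{2415}} = \frac{1}{- \frac{121}{3} + \frac{17209}{2415}} = \frac{1}{- \frac{26732}{805}} = - \frac{805}{26732}$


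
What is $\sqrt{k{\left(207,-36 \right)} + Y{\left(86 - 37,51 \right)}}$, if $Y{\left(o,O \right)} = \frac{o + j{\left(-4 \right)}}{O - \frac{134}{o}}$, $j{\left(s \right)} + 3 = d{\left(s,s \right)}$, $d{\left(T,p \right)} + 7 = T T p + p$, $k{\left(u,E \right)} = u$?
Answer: $\frac{\sqrt{1154436910}}{2365} \approx 14.367$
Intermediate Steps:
$d{\left(T,p \right)} = -7 + p + p T^{2}$ ($d{\left(T,p \right)} = -7 + \left(T T p + p\right) = -7 + \left(T^{2} p + p\right) = -7 + \left(p T^{2} + p\right) = -7 + \left(p + p T^{2}\right) = -7 + p + p T^{2}$)
$j{\left(s \right)} = -10 + s + s^{3}$ ($j{\left(s \right)} = -3 + \left(-7 + s + s s^{2}\right) = -3 + \left(-7 + s + s^{3}\right) = -10 + s + s^{3}$)
$Y{\left(o,O \right)} = \frac{-78 + o}{O - \frac{134}{o}}$ ($Y{\left(o,O \right)} = \frac{o - \left(14 + 64\right)}{O - \frac{134}{o}} = \frac{o - 78}{O - \frac{134}{o}} = \frac{-78 + o}{O - \frac{134}{o}}$)
$\sqrt{k{\left(207,-36 \right)} + Y{\left(86 - 37,51 \right)}} = \sqrt{207 + \frac{\left(86 - 37\right) \left(-78 + \left(86 - 37\right)\right)}{-134 + 51 \left(86 - 37\right)}} = \sqrt{207 + \frac{49 \left(-78 + 49\right)}{-134 + 51 \cdot 49}} = \sqrt{207 + 49 \frac{1}{-134 + 2499} \left(-29\right)} = \sqrt{207 + 49 \cdot \frac{1}{2365} \left(-29\right)} = \sqrt{207 - \frac{1421}{2365}} = \sqrt{\frac{488134}{2365}} = \frac{\sqrt{1154436910}}{2365}$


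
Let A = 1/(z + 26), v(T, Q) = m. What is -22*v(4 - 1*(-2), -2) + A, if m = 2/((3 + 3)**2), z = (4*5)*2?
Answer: -239/198 ≈ -1.2071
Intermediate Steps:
z = 40 (z = 20*2 = 40)
m = 1/18 (m = 2/(6**2) = 2/36 = 2*(1/36) = 1/18 ≈ 0.055556)
v(T, Q) = 1/18
A = 1/66 (A = 1/(40 + 26) = 1/66 ≈ 0.015152)
-22*v(4 - 1*(-2), -2) + A = -22*1/18 + 1/66 = -11/9 + 1/66 = -239/198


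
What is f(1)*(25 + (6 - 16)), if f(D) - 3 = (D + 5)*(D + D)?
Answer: 225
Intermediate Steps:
f(D) = 3 + 2*D*(5 + D) (f(D) = 3 + (D + 5)*(D + D) = 3 + (5 + D)*(2*D) = 3 + 2*D*(5 + D))
f(1)*(25 + (6 - 16)) = (3 + 2*1² + 10*1)*(25 + (6 - 16)) = (3 + 2*1 + 10)*(25 - 10) = (3 + 2 + 10)*15 = 15*15 = 225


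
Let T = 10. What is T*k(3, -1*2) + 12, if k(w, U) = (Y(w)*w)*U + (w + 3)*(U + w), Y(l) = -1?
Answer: 132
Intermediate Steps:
k(w, U) = (3 + w)*(U + w) - U*w (k(w, U) = (-w)*U + (w + 3)*(U + w) = -U*w + (3 + w)*(U + w) = (3 + w)*(U + w) - U*w)
T*k(3, -1*2) + 12 = 10*(3² + 3*(-1*2) + 3*3) + 12 = 10*(9 + 3*(-2) + 9) + 12 = 10*(9 - 6 + 9) + 12 = 10*12 + 12 = 120 + 12 = 132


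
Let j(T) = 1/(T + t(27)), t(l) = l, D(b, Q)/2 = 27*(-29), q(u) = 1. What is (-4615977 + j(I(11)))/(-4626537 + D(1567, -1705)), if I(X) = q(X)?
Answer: 129247355/129586884 ≈ 0.99738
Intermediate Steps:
I(X) = 1
D(b, Q) = -1566 (D(b, Q) = 2*(27*(-29)) = 2*(-783) = -1566)
j(T) = 1/(27 + T) (j(T) = 1/(T + 27) = 1/(27 + T))
(-4615977 + j(I(11)))/(-4626537 + D(1567, -1705)) = (-4615977 + 1/(27 + 1))/(-4626537 - 1566) = (-4615977 + 1/28)/(-4628103) = (-4615977 + 1/28)*(-1/4628103) = -129247355/28*(-1/4628103) = 129247355/129586884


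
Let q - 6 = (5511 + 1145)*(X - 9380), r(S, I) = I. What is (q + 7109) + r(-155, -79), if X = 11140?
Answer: 11721596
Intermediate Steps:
q = 11714566 (q = 6 + (5511 + 1145)*(11140 - 9380) = 6 + 6656*1760 = 6 + 11714560 = 11714566)
(q + 7109) + r(-155, -79) = (11714566 + 7109) - 79 = 11721675 - 79 = 11721596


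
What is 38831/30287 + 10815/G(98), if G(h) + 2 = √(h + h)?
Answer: 109339959/121148 ≈ 902.53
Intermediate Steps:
G(h) = -2 + √2*√h (G(h) = -2 + √(h + h) = -2 + √(2*h) = -2 + √2*√h)
38831/30287 + 10815/G(98) = 38831/30287 + 10815/(-2 + √2*√98) = 38831*(1/30287) + 10815/(-2 + √2*(7*√2)) = 38831/30287 + 10815/(-2 + 14) = 38831/30287 + 10815/12 = 38831/30287 + 10815*(1/12) = 38831/30287 + 3605/4 = 109339959/121148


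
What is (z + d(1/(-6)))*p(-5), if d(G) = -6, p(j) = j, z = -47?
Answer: 265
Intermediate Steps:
(z + d(1/(-6)))*p(-5) = (-47 - 6)*(-5) = -53*(-5) = 265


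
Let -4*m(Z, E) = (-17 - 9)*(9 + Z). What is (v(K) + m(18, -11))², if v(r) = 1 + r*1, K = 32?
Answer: 173889/4 ≈ 43472.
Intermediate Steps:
m(Z, E) = 117/2 + 13*Z/2 (m(Z, E) = -(-17 - 9)*(9 + Z)/4 = -(-13)*(9 + Z)/2 = -(-234 - 26*Z)/4 = 117/2 + 13*Z/2)
v(r) = 1 + r
(v(K) + m(18, -11))² = ((1 + 32) + (117/2 + (13/2)*18))² = (33 + (117/2 + 117))² = (33 + 351/2)² = (417/2)² = 173889/4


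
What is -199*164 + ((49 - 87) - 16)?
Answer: -32690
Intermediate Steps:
-199*164 + ((49 - 87) - 16) = -32636 + (-38 - 16) = -32636 - 54 = -32690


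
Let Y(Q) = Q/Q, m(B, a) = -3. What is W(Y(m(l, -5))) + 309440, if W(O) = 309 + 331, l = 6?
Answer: 310080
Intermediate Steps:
Y(Q) = 1
W(O) = 640
W(Y(m(l, -5))) + 309440 = 640 + 309440 = 310080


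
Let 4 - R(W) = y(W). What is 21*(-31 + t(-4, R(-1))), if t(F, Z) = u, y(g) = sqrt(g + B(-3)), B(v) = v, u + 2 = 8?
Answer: -525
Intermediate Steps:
u = 6 (u = -2 + 8 = 6)
y(g) = sqrt(-3 + g) (y(g) = sqrt(g - 3) = sqrt(-3 + g))
R(W) = 4 - sqrt(-3 + W)
t(F, Z) = 6
21*(-31 + t(-4, R(-1))) = 21*(-31 + 6) = 21*(-25) = -525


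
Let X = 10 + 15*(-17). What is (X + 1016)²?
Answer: 594441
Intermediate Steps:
X = -245 (X = 10 - 255 = -245)
(X + 1016)² = (-245 + 1016)² = 771² = 594441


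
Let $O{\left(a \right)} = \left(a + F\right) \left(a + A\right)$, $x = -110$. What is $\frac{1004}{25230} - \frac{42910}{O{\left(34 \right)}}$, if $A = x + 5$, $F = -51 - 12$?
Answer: $- \frac{18630208}{895665} \approx -20.8$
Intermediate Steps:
$F = -63$ ($F = -51 - 12 = -63$)
$A = -105$ ($A = -110 + 5 = -105$)
$O{\left(a \right)} = \left(-105 + a\right) \left(-63 + a\right)$ ($O{\left(a \right)} = \left(a - 63\right) \left(a - 105\right) = \left(-63 + a\right) \left(-105 + a\right) = \left(-105 + a\right) \left(-63 + a\right)$)
$\frac{1004}{25230} - \frac{42910}{O{\left(34 \right)}} = \frac{1004}{25230} - \frac{42910}{6615 + 34^{2} - 5712} = 1004 \cdot \frac{1}{25230} - \frac{42910}{6615 + 1156 - 5712} = \frac{502}{12615} - \frac{42910}{2059} = - \frac{18630208}{895665}$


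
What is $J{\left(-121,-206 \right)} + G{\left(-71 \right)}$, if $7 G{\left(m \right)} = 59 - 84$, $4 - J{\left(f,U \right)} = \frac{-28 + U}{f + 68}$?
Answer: $- \frac{1479}{371} \approx -3.9865$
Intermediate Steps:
$J{\left(f,U \right)} = 4 - \frac{-28 + U}{68 + f}$ ($J{\left(f,U \right)} = 4 - \frac{-28 + U}{f + 68} = 4 - \frac{-28 + U}{68 + f}$)
$G{\left(m \right)} = - \frac{25}{7}$ ($G{\left(m \right)} = \frac{59 - 84}{7} = \frac{1}{7} \left(-25\right) = - \frac{25}{7}$)
$J{\left(-121,-206 \right)} + G{\left(-71 \right)} = \frac{300 - -206 + 4 \left(-121\right)}{68 - 121} - \frac{25}{7} = \frac{300 + 206 - 484}{-53} - \frac{25}{7} = \left(- \frac{1}{53}\right) 22 - \frac{25}{7} = - \frac{22}{53} - \frac{25}{7} = - \frac{1479}{371}$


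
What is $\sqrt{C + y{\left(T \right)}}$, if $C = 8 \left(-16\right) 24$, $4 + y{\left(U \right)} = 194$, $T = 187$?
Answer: $i \sqrt{2882} \approx 53.684 i$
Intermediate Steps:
$y{\left(U \right)} = 190$ ($y{\left(U \right)} = -4 + 194 = 190$)
$C = -3072$ ($C = \left(-128\right) 24 = -3072$)
$\sqrt{C + y{\left(T \right)}} = \sqrt{-3072 + 190} = \sqrt{-2882} = i \sqrt{2882}$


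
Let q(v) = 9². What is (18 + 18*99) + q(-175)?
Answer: 1881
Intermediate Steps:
q(v) = 81
(18 + 18*99) + q(-175) = (18 + 18*99) + 81 = (18 + 1782) + 81 = 1800 + 81 = 1881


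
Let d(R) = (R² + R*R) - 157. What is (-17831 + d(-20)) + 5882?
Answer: -11306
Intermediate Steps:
d(R) = -157 + 2*R² (d(R) = (R² + R²) - 157 = 2*R² - 157 = -157 + 2*R²)
(-17831 + d(-20)) + 5882 = (-17831 + (-157 + 2*(-20)²)) + 5882 = (-17831 + (-157 + 2*400)) + 5882 = (-17831 + (-157 + 800)) + 5882 = (-17831 + 643) + 5882 = -17188 + 5882 = -11306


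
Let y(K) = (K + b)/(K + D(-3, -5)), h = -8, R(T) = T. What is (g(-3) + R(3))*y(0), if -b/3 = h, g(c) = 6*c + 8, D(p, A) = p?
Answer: 56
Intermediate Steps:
g(c) = 8 + 6*c
b = 24 (b = -3*(-8) = 24)
y(K) = (24 + K)/(-3 + K) (y(K) = (K + 24)/(K - 3) = (24 + K)/(-3 + K))
(g(-3) + R(3))*y(0) = ((8 + 6*(-3)) + 3)*((24 + 0)/(-3 + 0)) = ((8 - 18) + 3)*(24/(-3)) = (-10 + 3)*(-⅓*24) = -7*(-8) = 56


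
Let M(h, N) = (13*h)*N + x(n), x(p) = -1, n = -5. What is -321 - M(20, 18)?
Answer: -5000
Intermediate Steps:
M(h, N) = -1 + 13*N*h (M(h, N) = (13*h)*N - 1 = 13*N*h - 1 = -1 + 13*N*h)
-321 - M(20, 18) = -321 - (-1 + 13*18*20) = -321 - (-1 + 4680) = -321 - 1*4679 = -321 - 4679 = -5000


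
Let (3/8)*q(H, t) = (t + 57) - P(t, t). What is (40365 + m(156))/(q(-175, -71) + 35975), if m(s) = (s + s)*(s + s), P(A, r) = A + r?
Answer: 413127/108949 ≈ 3.7919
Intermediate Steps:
m(s) = 4*s² (m(s) = (2*s)*(2*s) = 4*s²)
q(H, t) = 152 - 8*t/3 (q(H, t) = 8*((t + 57) - (t + t))/3 = 8*((57 + t) - 2*t)/3 = 8*(57 - t)/3 = 152 - 8*t/3)
(40365 + m(156))/(q(-175, -71) + 35975) = (40365 + 4*156²)/((152 - 8/3*(-71)) + 35975) = (40365 + 4*24336)/((152 + 568/3) + 35975) = (40365 + 97344)/(1024/3 + 35975) = 137709/(108949/3) = 137709*(3/108949) = 413127/108949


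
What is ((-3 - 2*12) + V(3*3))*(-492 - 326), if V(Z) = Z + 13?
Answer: 4090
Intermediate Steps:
V(Z) = 13 + Z
((-3 - 2*12) + V(3*3))*(-492 - 326) = ((-3 - 2*12) + (13 + 3*3))*(-492 - 326) = ((-3 - 24) + (13 + 9))*(-818) = (-27 + 22)*(-818) = -5*(-818) = 4090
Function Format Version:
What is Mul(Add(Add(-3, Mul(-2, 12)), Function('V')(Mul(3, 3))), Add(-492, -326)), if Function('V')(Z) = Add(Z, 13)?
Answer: 4090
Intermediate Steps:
Function('V')(Z) = Add(13, Z)
Mul(Add(Add(-3, Mul(-2, 12)), Function('V')(Mul(3, 3))), Add(-492, -326)) = Mul(Add(Add(-3, Mul(-2, 12)), Add(13, Mul(3, 3))), Add(-492, -326)) = Mul(Add(Add(-3, -24), Add(13, 9)), -818) = Mul(Add(-27, 22), -818) = Mul(-5, -818) = 4090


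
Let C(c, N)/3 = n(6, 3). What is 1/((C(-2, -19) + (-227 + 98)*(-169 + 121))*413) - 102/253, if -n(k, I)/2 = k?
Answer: -259327403/643234284 ≈ -0.40316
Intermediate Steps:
n(k, I) = -2*k
C(c, N) = -36 (C(c, N) = 3*(-2*6) = 3*(-12) = -36)
1/((C(-2, -19) + (-227 + 98)*(-169 + 121))*413) - 102/253 = 1/(-36 + (-227 + 98)*(-169 + 121)*413) - 102/253 = (1/413)/(-36 - 129*(-48)) - 102*1/253 = (1/413)/(-36 + 6192) - 102/253 = (1/413)/6156 - 102/253 = (1/6156)*(1/413) - 102/253 = 1/2542428 - 102/253 = -259327403/643234284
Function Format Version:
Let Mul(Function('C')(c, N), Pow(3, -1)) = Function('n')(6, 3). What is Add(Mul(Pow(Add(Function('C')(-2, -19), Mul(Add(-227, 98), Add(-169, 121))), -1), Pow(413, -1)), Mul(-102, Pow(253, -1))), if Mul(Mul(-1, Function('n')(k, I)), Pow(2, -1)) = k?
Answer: Rational(-259327403, 643234284) ≈ -0.40316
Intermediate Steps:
Function('n')(k, I) = Mul(-2, k)
Function('C')(c, N) = -36 (Function('C')(c, N) = Mul(3, Mul(-2, 6)) = Mul(3, -12) = -36)
Add(Mul(Pow(Add(Function('C')(-2, -19), Mul(Add(-227, 98), Add(-169, 121))), -1), Pow(413, -1)), Mul(-102, Pow(253, -1))) = Add(Mul(Pow(Add(-36, Mul(Add(-227, 98), Add(-169, 121))), -1), Pow(413, -1)), Mul(-102, Pow(253, -1))) = Add(Mul(Pow(Add(-36, Mul(-129, -48)), -1), Rational(1, 413)), Mul(-102, Rational(1, 253))) = Add(Mul(Pow(Add(-36, 6192), -1), Rational(1, 413)), Rational(-102, 253)) = Add(Mul(Pow(6156, -1), Rational(1, 413)), Rational(-102, 253)) = Add(Mul(Rational(1, 6156), Rational(1, 413)), Rational(-102, 253)) = Add(Rational(1, 2542428), Rational(-102, 253)) = Rational(-259327403, 643234284)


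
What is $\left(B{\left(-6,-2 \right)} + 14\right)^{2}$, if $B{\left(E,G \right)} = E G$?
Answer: $676$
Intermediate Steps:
$\left(B{\left(-6,-2 \right)} + 14\right)^{2} = \left(\left(-6\right) \left(-2\right) + 14\right)^{2} = \left(12 + 14\right)^{2} = 26^{2} = 676$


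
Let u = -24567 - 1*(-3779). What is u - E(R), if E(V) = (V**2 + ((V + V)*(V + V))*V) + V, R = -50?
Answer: 476762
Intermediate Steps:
E(V) = V + V**2 + 4*V**3 (E(V) = (V**2 + ((2*V)*(2*V))*V) + V = (V**2 + (4*V**2)*V) + V = (V**2 + 4*V**3) + V = V + V**2 + 4*V**3)
u = -20788 (u = -24567 + 3779 = -20788)
u - E(R) = -20788 - (-50)*(1 - 50 + 4*(-50)**2) = -20788 - (-50)*(1 - 50 + 4*2500) = -20788 - (-50)*(1 - 50 + 10000) = -20788 - (-50)*9951 = -20788 - 1*(-497550) = -20788 + 497550 = 476762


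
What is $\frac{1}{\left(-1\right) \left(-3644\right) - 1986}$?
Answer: $\frac{1}{1658} \approx 0.00060314$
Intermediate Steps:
$\frac{1}{\left(-1\right) \left(-3644\right) - 1986} = \frac{1}{3644 - 1986} = \frac{1}{1658}$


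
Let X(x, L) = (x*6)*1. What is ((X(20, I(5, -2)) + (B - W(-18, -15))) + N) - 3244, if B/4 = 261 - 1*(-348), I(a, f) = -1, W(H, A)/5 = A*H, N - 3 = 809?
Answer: -1226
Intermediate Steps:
N = 812 (N = 3 + 809 = 812)
W(H, A) = 5*A*H (W(H, A) = 5*(A*H) = 5*A*H)
X(x, L) = 6*x (X(x, L) = (6*x)*1 = 6*x)
B = 2436 (B = 4*(261 - 1*(-348)) = 4*(261 + 348) = 4*609 = 2436)
((X(20, I(5, -2)) + (B - W(-18, -15))) + N) - 3244 = ((6*20 + (2436 - 5*(-15)*(-18))) + 812) - 3244 = ((120 + (2436 - 1*1350)) + 812) - 3244 = ((120 + (2436 - 1350)) + 812) - 3244 = ((120 + 1086) + 812) - 3244 = (1206 + 812) - 3244 = 2018 - 3244 = -1226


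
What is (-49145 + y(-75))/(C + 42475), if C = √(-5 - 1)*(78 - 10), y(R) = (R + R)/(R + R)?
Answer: -2087391400/1804153369 + 3341792*I*√6/1804153369 ≈ -1.157 + 0.0045371*I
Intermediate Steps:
y(R) = 1 (y(R) = (2*R)/((2*R)) = (2*R)*(1/(2*R)) = 1)
C = 68*I*√6 (C = √(-6)*68 = (I*√6)*68 = 68*I*√6 ≈ 166.57*I)
(-49145 + y(-75))/(C + 42475) = (-49145 + 1)/(68*I*√6 + 42475) = -49144/(42475 + 68*I*√6)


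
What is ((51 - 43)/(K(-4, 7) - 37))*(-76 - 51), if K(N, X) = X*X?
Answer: -254/3 ≈ -84.667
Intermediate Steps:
K(N, X) = X²
((51 - 43)/(K(-4, 7) - 37))*(-76 - 51) = ((51 - 43)/(7² - 37))*(-76 - 51) = (8/(49 - 37))*(-127) = (8/12)*(-127) = (8*(1/12))*(-127) = (⅔)*(-127) = -254/3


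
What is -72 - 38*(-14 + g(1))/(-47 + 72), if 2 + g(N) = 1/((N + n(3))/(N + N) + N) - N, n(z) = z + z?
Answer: -10462/225 ≈ -46.498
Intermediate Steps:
n(z) = 2*z
g(N) = -2 + 1/(N + (6 + N)/(2*N)) - N (g(N) = -2 + (1/((N + 2*3)/(N + N) + N) - N) = -2 + (1/((N + 6)/((2*N)) + N) - N) = -2 + (1/((6 + N)*(1/(2*N)) + N) - N) = -2 + (1/((6 + N)/(2*N) + N) - N) = -2 + (1/(N + (6 + N)/(2*N)) - N) = -2 + 1/(N + (6 + N)/(2*N)) - N)
-72 - 38*(-14 + g(1))/(-47 + 72) = -72 - 38*(-14 + (-12 - 6*1 - 5*1**2 - 2*1**3)/(6 + 1 + 2*1**2))/(-47 + 72) = -72 - 38*(-14 + (-12 - 6 - 5*1 - 2*1)/(6 + 1 + 2*1))/25 = -72 - 38*(-14 + (-12 - 6 - 5 - 2)/(6 + 1 + 2))/25 = -72 - 38*(-14 - 25/9)/25 = -72 - (-5738)/(9*25) = -72 - 38*(-151/225) = -72 + 5738/225 = -10462/225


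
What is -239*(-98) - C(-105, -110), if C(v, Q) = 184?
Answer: 23238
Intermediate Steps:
-239*(-98) - C(-105, -110) = -239*(-98) - 1*184 = 23422 - 184 = 23238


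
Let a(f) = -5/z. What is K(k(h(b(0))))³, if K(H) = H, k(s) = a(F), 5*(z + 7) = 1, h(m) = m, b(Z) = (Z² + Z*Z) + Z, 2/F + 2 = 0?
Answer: 15625/39304 ≈ 0.39754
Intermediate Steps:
F = -1 (F = 2/(-2 + 0) = 2/(-2) = 2*(-½) = -1)
b(Z) = Z + 2*Z² (b(Z) = (Z² + Z²) + Z = 2*Z² + Z = Z + 2*Z²)
z = -34/5 (z = -7 + (⅕)*1 = -7 + ⅕ = -34/5 ≈ -6.8000)
a(f) = 25/34 (a(f) = -5/(-34/5) = -5*(-5/34) = 25/34)
k(s) = 25/34
K(k(h(b(0))))³ = (25/34)³ = 15625/39304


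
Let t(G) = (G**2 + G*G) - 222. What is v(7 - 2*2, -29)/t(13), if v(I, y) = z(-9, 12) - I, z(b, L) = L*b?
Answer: -111/116 ≈ -0.95690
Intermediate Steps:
v(I, y) = -108 - I (v(I, y) = 12*(-9) - I = -108 - I)
t(G) = -222 + 2*G**2 (t(G) = (G**2 + G**2) - 222 = 2*G**2 - 222 = -222 + 2*G**2)
v(7 - 2*2, -29)/t(13) = (-108 - (7 - 2*2))/(-222 + 2*13**2) = (-108 - (7 - 4))/(-222 + 2*169) = (-108 - 1*3)/(-222 + 338) = (-108 - 3)/116 = -111*1/116 = -111/116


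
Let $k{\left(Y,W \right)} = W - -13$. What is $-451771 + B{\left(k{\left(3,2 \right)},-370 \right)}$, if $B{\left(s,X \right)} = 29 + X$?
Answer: $-452112$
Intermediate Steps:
$k{\left(Y,W \right)} = 13 + W$ ($k{\left(Y,W \right)} = W + 13 = 13 + W$)
$-451771 + B{\left(k{\left(3,2 \right)},-370 \right)} = -451771 + \left(29 - 370\right) = -451771 - 341 = -452112$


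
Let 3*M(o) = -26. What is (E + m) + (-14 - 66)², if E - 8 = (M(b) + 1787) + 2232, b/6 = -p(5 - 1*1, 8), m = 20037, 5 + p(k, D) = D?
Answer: 91366/3 ≈ 30455.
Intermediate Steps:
p(k, D) = -5 + D
b = -18 (b = 6*(-(-5 + 8)) = 6*(-1*3) = 6*(-3) = -18)
M(o) = -26/3 (M(o) = (⅓)*(-26) = -26/3)
E = 12055/3 (E = 8 + ((-26/3 + 1787) + 2232) = 8 + (5335/3 + 2232) = 8 + 12031/3 = 12055/3 ≈ 4018.3)
(E + m) + (-14 - 66)² = (12055/3 + 20037) + (-14 - 66)² = 72166/3 + (-80)² = 72166/3 + 6400 = 91366/3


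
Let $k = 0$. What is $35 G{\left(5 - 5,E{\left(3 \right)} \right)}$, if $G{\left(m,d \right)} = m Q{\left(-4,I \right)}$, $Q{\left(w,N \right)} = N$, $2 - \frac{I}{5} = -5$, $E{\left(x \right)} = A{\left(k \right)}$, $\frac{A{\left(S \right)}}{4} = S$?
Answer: $0$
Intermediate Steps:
$A{\left(S \right)} = 4 S$
$E{\left(x \right)} = 0$ ($E{\left(x \right)} = 4 \cdot 0 = 0$)
$I = 35$ ($I = 10 - -25 = 10 + 25 = 35$)
$G{\left(m,d \right)} = 35 m$ ($G{\left(m,d \right)} = m 35 = 35 m$)
$35 G{\left(5 - 5,E{\left(3 \right)} \right)} = 35 \cdot 35 \left(5 - 5\right) = 35 \cdot 35 \cdot 0 = 35 \cdot 0 = 0$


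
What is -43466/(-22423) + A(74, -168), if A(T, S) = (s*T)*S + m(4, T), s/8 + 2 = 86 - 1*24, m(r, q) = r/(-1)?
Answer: -133806159506/22423 ≈ -5.9674e+6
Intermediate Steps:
m(r, q) = -r (m(r, q) = r*(-1) = -r)
s = 480 (s = -16 + 8*(86 - 1*24) = -16 + 8*(86 - 24) = -16 + 8*62 = -16 + 496 = 480)
A(T, S) = -4 + 480*S*T (A(T, S) = (480*T)*S - 1*4 = 480*S*T - 4 = -4 + 480*S*T)
-43466/(-22423) + A(74, -168) = -43466/(-22423) + (-4 + 480*(-168)*74) = -43466*(-1/22423) + (-4 - 5967360) = 43466/22423 - 5967364 = -133806159506/22423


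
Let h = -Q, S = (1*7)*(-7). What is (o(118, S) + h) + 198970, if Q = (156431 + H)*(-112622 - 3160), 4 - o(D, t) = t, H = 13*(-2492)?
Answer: 14361219393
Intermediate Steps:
H = -32396
S = -49 (S = 7*(-7) = -49)
o(D, t) = 4 - t
Q = -14361020370 (Q = (156431 - 32396)*(-112622 - 3160) = 124035*(-115782) = -14361020370)
h = 14361020370 (h = -1*(-14361020370) = 14361020370)
(o(118, S) + h) + 198970 = ((4 - 1*(-49)) + 14361020370) + 198970 = ((4 + 49) + 14361020370) + 198970 = (53 + 14361020370) + 198970 = 14361020423 + 198970 = 14361219393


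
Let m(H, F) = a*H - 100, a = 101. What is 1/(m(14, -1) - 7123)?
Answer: -1/5809 ≈ -0.00017215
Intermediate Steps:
m(H, F) = -100 + 101*H (m(H, F) = 101*H - 100 = -100 + 101*H)
1/(m(14, -1) - 7123) = 1/((-100 + 101*14) - 7123) = 1/((-100 + 1414) - 7123) = 1/(1314 - 7123) = 1/(-5809) = -1/5809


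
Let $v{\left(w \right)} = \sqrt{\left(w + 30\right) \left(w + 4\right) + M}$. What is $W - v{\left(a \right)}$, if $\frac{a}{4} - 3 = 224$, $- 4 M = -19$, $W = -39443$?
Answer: $-39443 - \frac{\sqrt{3421843}}{2} \approx -40368.0$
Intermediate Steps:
$M = \frac{19}{4}$ ($M = \left(- \frac{1}{4}\right) \left(-19\right) = \frac{19}{4} \approx 4.75$)
$a = 908$ ($a = 12 + 4 \cdot 224 = 12 + 896 = 908$)
$v{\left(w \right)} = \sqrt{\frac{19}{4} + \left(4 + w\right) \left(30 + w\right)}$ ($v{\left(w \right)} = \sqrt{\left(w + 30\right) \left(w + 4\right) + \frac{19}{4}} = \sqrt{\left(30 + w\right) \left(4 + w\right) + \frac{19}{4}} = \sqrt{\left(4 + w\right) \left(30 + w\right) + \frac{19}{4}} = \sqrt{\frac{19}{4} + \left(4 + w\right) \left(30 + w\right)}$)
$W - v{\left(a \right)} = -39443 - \frac{\sqrt{499 + 4 \cdot 908^{2} + 136 \cdot 908}}{2} = -39443 - \frac{\sqrt{499 + 4 \cdot 824464 + 123488}}{2} = -39443 - \frac{\sqrt{499 + 3297856 + 123488}}{2} = -39443 - \frac{\sqrt{3421843}}{2}$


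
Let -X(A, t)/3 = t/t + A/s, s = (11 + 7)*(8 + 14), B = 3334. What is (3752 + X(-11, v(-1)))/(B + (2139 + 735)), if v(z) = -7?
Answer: 44989/74496 ≈ 0.60391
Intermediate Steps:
s = 396 (s = 18*22 = 396)
X(A, t) = -3 - A/132 (X(A, t) = -3*(t/t + A/396) = -3*(1 + A*(1/396)) = -3*(1 + A/396) = -3 - A/132)
(3752 + X(-11, v(-1)))/(B + (2139 + 735)) = (3752 + (-3 - 1/132*(-11)))/(3334 + (2139 + 735)) = (3752 + (-3 + 1/12))/(3334 + 2874) = (3752 - 35/12)/6208 = (44989/12)*(1/6208) = 44989/74496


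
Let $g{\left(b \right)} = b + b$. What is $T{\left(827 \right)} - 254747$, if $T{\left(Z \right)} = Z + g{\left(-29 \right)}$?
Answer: $-253978$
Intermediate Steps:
$g{\left(b \right)} = 2 b$
$T{\left(Z \right)} = -58 + Z$ ($T{\left(Z \right)} = Z + 2 \left(-29\right) = Z - 58 = -58 + Z$)
$T{\left(827 \right)} - 254747 = \left(-58 + 827\right) - 254747 = 769 - 254747 = -253978$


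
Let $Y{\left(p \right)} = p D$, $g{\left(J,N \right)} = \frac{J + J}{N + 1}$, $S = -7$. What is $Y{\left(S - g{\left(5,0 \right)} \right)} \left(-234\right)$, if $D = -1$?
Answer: $-3978$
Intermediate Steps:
$g{\left(J,N \right)} = \frac{2 J}{1 + N}$
$Y{\left(p \right)} = - p$ ($Y{\left(p \right)} = p \left(-1\right) = - p$)
$Y{\left(S - g{\left(5,0 \right)} \right)} \left(-234\right) = - (-7 - 2 \cdot 5 \frac{1}{1 + 0}) \left(-234\right) = - (-7 - 2 \cdot 5 \cdot 1^{-1}) \left(-234\right) = - (-7 - 2 \cdot 5 \cdot 1) \left(-234\right) = - (-7 - 10) \left(-234\right) = \left(-1\right) \left(-17\right) \left(-234\right) = 17 \left(-234\right) = -3978$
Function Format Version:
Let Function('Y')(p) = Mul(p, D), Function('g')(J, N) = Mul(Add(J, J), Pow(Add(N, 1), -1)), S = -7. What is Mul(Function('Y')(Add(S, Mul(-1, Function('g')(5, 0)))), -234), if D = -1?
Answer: -3978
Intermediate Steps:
Function('g')(J, N) = Mul(2, J, Pow(Add(1, N), -1)) (Function('g')(J, N) = Mul(Mul(2, J), Pow(Add(1, N), -1)) = Mul(2, J, Pow(Add(1, N), -1)))
Function('Y')(p) = Mul(-1, p) (Function('Y')(p) = Mul(p, -1) = Mul(-1, p))
Mul(Function('Y')(Add(S, Mul(-1, Function('g')(5, 0)))), -234) = Mul(Mul(-1, Add(-7, Mul(-1, Mul(2, 5, Pow(Add(1, 0), -1))))), -234) = Mul(Mul(-1, Add(-7, Mul(-1, Mul(2, 5, Pow(1, -1))))), -234) = Mul(Mul(-1, Add(-7, Mul(-1, Mul(2, 5, 1)))), -234) = Mul(Mul(-1, Add(-7, Mul(-1, 10))), -234) = Mul(Mul(-1, Add(-7, -10)), -234) = Mul(Mul(-1, -17), -234) = Mul(17, -234) = -3978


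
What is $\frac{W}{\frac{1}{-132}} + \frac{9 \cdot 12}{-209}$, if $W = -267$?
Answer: $\frac{7365888}{209} \approx 35244.0$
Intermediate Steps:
$\frac{W}{\frac{1}{-132}} + \frac{9 \cdot 12}{-209} = - \frac{267}{\frac{1}{-132}} + \frac{9 \cdot 12}{-209} = - \frac{267}{- \frac{1}{132}} + 108 \left(- \frac{1}{209}\right) = \left(-267\right) \left(-132\right) - \frac{108}{209} = 35244 - \frac{108}{209} = \frac{7365888}{209}$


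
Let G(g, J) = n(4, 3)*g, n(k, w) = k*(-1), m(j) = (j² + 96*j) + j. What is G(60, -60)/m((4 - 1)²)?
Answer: -40/159 ≈ -0.25157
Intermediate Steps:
m(j) = j² + 97*j
n(k, w) = -k
G(g, J) = -4*g (G(g, J) = (-1*4)*g = -4*g)
G(60, -60)/m((4 - 1)²) = (-4*60)/(((4 - 1)²*(97 + (4 - 1)²))) = -240*1/(9*(97 + 3²)) = -240*1/(9*(97 + 9)) = -240/(9*106) = -240/954 = -240*1/954 = -40/159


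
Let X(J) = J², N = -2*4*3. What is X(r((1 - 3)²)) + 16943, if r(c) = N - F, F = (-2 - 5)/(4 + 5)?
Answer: 1416064/81 ≈ 17482.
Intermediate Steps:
F = -7/9 ≈ -0.77778
N = -24 (N = -8*3 = -24)
r(c) = -209/9 (r(c) = -24 - 1*(-7/9) = -24 + 7/9 = -209/9)
X(r((1 - 3)²)) + 16943 = (-209/9)² + 16943 = 43681/81 + 16943 = 1416064/81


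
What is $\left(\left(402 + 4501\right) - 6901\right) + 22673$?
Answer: $20675$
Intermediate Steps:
$\left(\left(402 + 4501\right) - 6901\right) + 22673 = \left(4903 - 6901\right) + 22673 = -1998 + 22673 = 20675$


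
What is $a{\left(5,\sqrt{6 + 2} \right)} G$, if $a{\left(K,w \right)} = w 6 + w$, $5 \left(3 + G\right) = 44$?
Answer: $\frac{406 \sqrt{2}}{5} \approx 114.83$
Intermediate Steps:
$G = \frac{29}{5}$ ($G = -3 + \frac{1}{5} \cdot 44 = -3 + \frac{44}{5} = \frac{29}{5} \approx 5.8$)
$a{\left(K,w \right)} = 7 w$ ($a{\left(K,w \right)} = 6 w + w = 7 w$)
$a{\left(5,\sqrt{6 + 2} \right)} G = 7 \sqrt{6 + 2} \cdot \frac{29}{5} = 7 \sqrt{8} \cdot \frac{29}{5} = 7 \cdot 2 \sqrt{2} \cdot \frac{29}{5} = 14 \sqrt{2} \cdot \frac{29}{5} = \frac{406 \sqrt{2}}{5}$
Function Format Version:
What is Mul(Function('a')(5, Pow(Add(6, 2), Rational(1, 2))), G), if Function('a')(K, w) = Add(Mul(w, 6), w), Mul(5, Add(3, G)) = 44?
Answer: Mul(Rational(406, 5), Pow(2, Rational(1, 2))) ≈ 114.83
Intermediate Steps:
G = Rational(29, 5) (G = Add(-3, Mul(Rational(1, 5), 44)) = Add(-3, Rational(44, 5)) = Rational(29, 5) ≈ 5.8000)
Function('a')(K, w) = Mul(7, w) (Function('a')(K, w) = Add(Mul(6, w), w) = Mul(7, w))
Mul(Function('a')(5, Pow(Add(6, 2), Rational(1, 2))), G) = Mul(Mul(7, Pow(Add(6, 2), Rational(1, 2))), Rational(29, 5)) = Mul(Mul(7, Pow(8, Rational(1, 2))), Rational(29, 5)) = Mul(Mul(7, Mul(2, Pow(2, Rational(1, 2)))), Rational(29, 5)) = Mul(Mul(14, Pow(2, Rational(1, 2))), Rational(29, 5)) = Mul(Rational(406, 5), Pow(2, Rational(1, 2)))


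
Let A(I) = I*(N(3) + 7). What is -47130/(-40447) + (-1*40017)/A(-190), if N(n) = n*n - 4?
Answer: 575341333/30739720 ≈ 18.717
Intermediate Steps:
N(n) = -4 + n**2 (N(n) = n**2 - 4 = -4 + n**2)
A(I) = 12*I (A(I) = I*((-4 + 3**2) + 7) = I*((-4 + 9) + 7) = I*(5 + 7) = I*12 = 12*I)
-47130/(-40447) + (-1*40017)/A(-190) = -47130/(-40447) + (-1*40017)/((12*(-190))) = -47130*(-1/40447) - 40017/(-2280) = 47130/40447 - 40017*(-1/2280) = 47130/40447 + 13339/760 = 575341333/30739720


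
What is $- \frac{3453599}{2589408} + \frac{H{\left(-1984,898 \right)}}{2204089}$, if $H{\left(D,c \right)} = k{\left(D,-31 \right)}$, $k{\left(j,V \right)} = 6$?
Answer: $- \frac{7612024029863}{5707285689312} \approx -1.3337$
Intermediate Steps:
$H{\left(D,c \right)} = 6$
$- \frac{3453599}{2589408} + \frac{H{\left(-1984,898 \right)}}{2204089} = - \frac{3453599}{2589408} + \frac{6}{2204089} = - \frac{7612024029863}{5707285689312}$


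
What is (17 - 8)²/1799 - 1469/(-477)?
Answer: 2681368/858123 ≈ 3.1247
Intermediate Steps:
(17 - 8)²/1799 - 1469/(-477) = 9²*(1/1799) - 1469*(-1/477) = 81*(1/1799) + 1469/477 = 81/1799 + 1469/477 = 2681368/858123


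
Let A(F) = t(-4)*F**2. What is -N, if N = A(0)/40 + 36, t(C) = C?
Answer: -36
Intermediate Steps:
A(F) = -4*F**2
N = 36 (N = -4*0**2/40 + 36 = -4*0*(1/40) + 36 = 0*(1/40) + 36 = 0 + 36 = 36)
-N = -1*36 = -36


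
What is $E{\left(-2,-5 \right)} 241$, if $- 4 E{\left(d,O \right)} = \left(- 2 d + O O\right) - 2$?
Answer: $- \frac{6507}{4} \approx -1626.8$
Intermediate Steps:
$E{\left(d,O \right)} = \frac{1}{2} + \frac{d}{2} - \frac{O^{2}}{4}$ ($E{\left(d,O \right)} = - \frac{\left(- 2 d + O O\right) - 2}{4} = - \frac{\left(- 2 d + O^{2}\right) - 2}{4} = - \frac{\left(O^{2} - 2 d\right) - 2}{4} = - \frac{-2 + O^{2} - 2 d}{4} = \frac{1}{2} + \frac{d}{2} - \frac{O^{2}}{4}$)
$E{\left(-2,-5 \right)} 241 = \left(\frac{1}{2} + \frac{1}{2} \left(-2\right) - \frac{\left(-5\right)^{2}}{4}\right) 241 = \left(\frac{1}{2} - 1 - \frac{25}{4}\right) 241 = \left(- \frac{27}{4}\right) 241 = - \frac{6507}{4}$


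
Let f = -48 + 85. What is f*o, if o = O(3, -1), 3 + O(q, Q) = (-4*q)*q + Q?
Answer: -1480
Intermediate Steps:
O(q, Q) = -3 + Q - 4*q² (O(q, Q) = -3 + ((-4*q)*q + Q) = -3 + (-4*q² + Q) = -3 + (Q - 4*q²) = -3 + Q - 4*q²)
f = 37
o = -40 (o = -3 - 1 - 4*3² = -3 - 1 - 4*9 = -3 - 1 - 36 = -40)
f*o = 37*(-40) = -1480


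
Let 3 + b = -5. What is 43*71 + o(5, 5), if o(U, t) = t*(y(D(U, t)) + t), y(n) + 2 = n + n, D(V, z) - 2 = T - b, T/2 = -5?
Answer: 3068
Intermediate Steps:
T = -10 (T = 2*(-5) = -10)
b = -8 (b = -3 - 5 = -8)
D(V, z) = 0 (D(V, z) = 2 + (-10 - 1*(-8)) = 2 + (-10 + 8) = 2 - 2 = 0)
y(n) = -2 + 2*n (y(n) = -2 + (n + n) = -2 + 2*n)
o(U, t) = t*(-2 + t) (o(U, t) = t*((-2 + 2*0) + t) = t*((-2 + 0) + t) = t*(-2 + t))
43*71 + o(5, 5) = 43*71 + 5*(-2 + 5) = 3053 + 5*3 = 3053 + 15 = 3068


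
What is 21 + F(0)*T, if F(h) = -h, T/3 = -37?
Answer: 21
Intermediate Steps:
T = -111 (T = 3*(-37) = -111)
21 + F(0)*T = 21 - 1*0*(-111) = 21 + 0*(-111) = 21 + 0 = 21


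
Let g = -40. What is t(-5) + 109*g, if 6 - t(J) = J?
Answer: -4349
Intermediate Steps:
t(J) = 6 - J
t(-5) + 109*g = (6 - 1*(-5)) + 109*(-40) = (6 + 5) - 4360 = 11 - 4360 = -4349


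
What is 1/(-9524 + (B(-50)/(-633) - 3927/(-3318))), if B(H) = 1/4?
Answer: -200028/1904830009 ≈ -0.00010501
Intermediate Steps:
B(H) = ¼
1/(-9524 + (B(-50)/(-633) - 3927/(-3318))) = 1/(-9524 + ((¼)/(-633) - 3927/(-3318))) = 1/(-9524 + ((¼)*(-1/633) - 3927*(-1/3318))) = 1/(-9524 + (-1/2532 + 187/158)) = 1/(-9524 + 236663/200028) = 1/(-1904830009/200028) = -200028/1904830009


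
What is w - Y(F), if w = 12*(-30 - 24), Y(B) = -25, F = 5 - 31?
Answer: -623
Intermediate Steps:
F = -26
w = -648 (w = 12*(-54) = -648)
w - Y(F) = -648 - 1*(-25) = -648 + 25 = -623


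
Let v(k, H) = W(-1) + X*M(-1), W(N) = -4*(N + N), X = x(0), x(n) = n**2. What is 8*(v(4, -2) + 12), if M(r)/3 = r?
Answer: 160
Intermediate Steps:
M(r) = 3*r
X = 0 (X = 0**2 = 0)
W(N) = -8*N
v(k, H) = 8 (v(k, H) = -8*(-1) + 0*(3*(-1)) = 8 + 0*(-3) = 8 + 0 = 8)
8*(v(4, -2) + 12) = 8*(8 + 12) = 8*20 = 160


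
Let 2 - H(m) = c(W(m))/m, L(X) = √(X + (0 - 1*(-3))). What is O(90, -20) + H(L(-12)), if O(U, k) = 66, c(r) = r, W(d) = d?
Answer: 67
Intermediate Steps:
L(X) = √(3 + X) (L(X) = √(X + (0 + 3)) = √(X + 3) = √(3 + X))
H(m) = 1 (H(m) = 2 - m/m = 2 - 1*1 = 2 - 1 = 1)
O(90, -20) + H(L(-12)) = 66 + 1 = 67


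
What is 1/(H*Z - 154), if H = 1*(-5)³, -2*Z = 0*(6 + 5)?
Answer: -1/154 ≈ -0.0064935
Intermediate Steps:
Z = 0 (Z = -0*(6 + 5) = -0*11 = -½*0 = 0)
H = -125 (H = 1*(-125) = -125)
1/(H*Z - 154) = 1/(-125*0 - 154) = 1/(0 - 154) = 1/(-154) = -1/154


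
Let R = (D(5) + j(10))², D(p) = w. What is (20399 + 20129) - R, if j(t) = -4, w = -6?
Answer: 40428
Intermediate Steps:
D(p) = -6
R = 100 (R = (-6 - 4)² = (-10)² = 100)
(20399 + 20129) - R = (20399 + 20129) - 1*100 = 40528 - 100 = 40428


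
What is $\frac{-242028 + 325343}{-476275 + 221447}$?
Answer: $- \frac{4385}{13412} \approx -0.32695$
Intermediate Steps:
$\frac{-242028 + 325343}{-476275 + 221447} = \frac{83315}{-254828} = 83315 \left(- \frac{1}{254828}\right) = - \frac{4385}{13412}$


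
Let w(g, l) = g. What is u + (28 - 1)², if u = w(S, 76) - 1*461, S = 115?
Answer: 383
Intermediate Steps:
u = -346 (u = 115 - 1*461 = 115 - 461 = -346)
u + (28 - 1)² = -346 + (28 - 1)² = -346 + 27² = -346 + 729 = 383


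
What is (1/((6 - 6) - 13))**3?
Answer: -1/2197 ≈ -0.00045517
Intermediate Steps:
(1/((6 - 6) - 13))**3 = (1/(0 - 13))**3 = (1/(-13))**3 = (-1/13)**3 = -1/2197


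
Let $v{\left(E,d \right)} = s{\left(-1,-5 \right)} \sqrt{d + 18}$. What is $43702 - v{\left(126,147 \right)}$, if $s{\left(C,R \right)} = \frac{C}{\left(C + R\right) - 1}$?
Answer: $43702 - \frac{\sqrt{165}}{7} \approx 43700.0$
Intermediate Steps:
$s{\left(C,R \right)} = \frac{C}{-1 + C + R}$
$v{\left(E,d \right)} = \frac{\sqrt{18 + d}}{7}$ ($v{\left(E,d \right)} = - \frac{1}{-1 - 1 - 5} \sqrt{d + 18} = - \frac{1}{-7} \sqrt{18 + d} = \left(-1\right) \left(- \frac{1}{7}\right) \sqrt{18 + d} = \frac{\sqrt{18 + d}}{7}$)
$43702 - v{\left(126,147 \right)} = 43702 - \frac{\sqrt{18 + 147}}{7} = 43702 - \frac{\sqrt{165}}{7}$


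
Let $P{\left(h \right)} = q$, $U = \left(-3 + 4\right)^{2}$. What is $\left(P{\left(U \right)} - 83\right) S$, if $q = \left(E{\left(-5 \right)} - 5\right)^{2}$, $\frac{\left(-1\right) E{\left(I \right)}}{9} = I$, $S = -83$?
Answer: $-125911$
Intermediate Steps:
$E{\left(I \right)} = - 9 I$
$U = 1$ ($U = 1^{2} = 1$)
$q = 1600$ ($q = \left(\left(-9\right) \left(-5\right) - 5\right)^{2} = \left(45 - 5\right)^{2} = 40^{2} = 1600$)
$P{\left(h \right)} = 1600$
$\left(P{\left(U \right)} - 83\right) S = \left(1600 - 83\right) \left(-83\right) = 1517 \left(-83\right) = -125911$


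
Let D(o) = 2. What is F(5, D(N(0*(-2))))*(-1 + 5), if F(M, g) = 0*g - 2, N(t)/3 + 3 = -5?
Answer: -8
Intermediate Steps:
N(t) = -24 (N(t) = -9 + 3*(-5) = -9 - 15 = -24)
F(M, g) = -2 (F(M, g) = 0 - 2 = -2)
F(5, D(N(0*(-2))))*(-1 + 5) = -2*(-1 + 5) = -2*4 = -8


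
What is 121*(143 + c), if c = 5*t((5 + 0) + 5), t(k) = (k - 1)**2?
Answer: 66308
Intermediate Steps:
t(k) = (-1 + k)**2
c = 405 (c = 5*(-1 + ((5 + 0) + 5))**2 = 5*(-1 + (5 + 5))**2 = 5*(-1 + 10)**2 = 5*9**2 = 5*81 = 405)
121*(143 + c) = 121*(143 + 405) = 121*548 = 66308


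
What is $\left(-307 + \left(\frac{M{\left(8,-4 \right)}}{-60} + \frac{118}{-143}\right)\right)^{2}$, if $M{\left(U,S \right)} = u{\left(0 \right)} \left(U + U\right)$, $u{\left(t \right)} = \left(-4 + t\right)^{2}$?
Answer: $\frac{448145896969}{4601025} \approx 97401.0$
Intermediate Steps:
$M{\left(U,S \right)} = 32 U$ ($M{\left(U,S \right)} = \left(-4 + 0\right)^{2} \left(U + U\right) = \left(-4\right)^{2} \cdot 2 U = 16 \cdot 2 U = 32 U$)
$\left(-307 + \left(\frac{M{\left(8,-4 \right)}}{-60} + \frac{118}{-143}\right)\right)^{2} = \left(-307 + \left(\frac{32 \cdot 8}{-60} + \frac{118}{-143}\right)\right)^{2} = \left(-307 + \left(256 \left(- \frac{1}{60}\right) + 118 \left(- \frac{1}{143}\right)\right)\right)^{2} = \left(-307 - \frac{10922}{2145}\right)^{2} = \left(- \frac{669437}{2145}\right)^{2} = \frac{448145896969}{4601025}$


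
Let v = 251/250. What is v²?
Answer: 63001/62500 ≈ 1.0080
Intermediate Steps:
v = 251/250 (v = 251*(1/250) = 251/250 ≈ 1.0040)
v² = (251/250)² = 63001/62500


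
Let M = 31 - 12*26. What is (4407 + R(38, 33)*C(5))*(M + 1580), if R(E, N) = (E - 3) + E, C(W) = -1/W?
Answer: 28528638/5 ≈ 5.7057e+6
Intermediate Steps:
R(E, N) = -3 + 2*E (R(E, N) = (-3 + E) + E = -3 + 2*E)
M = -281 (M = 31 - 312 = -281)
(4407 + R(38, 33)*C(5))*(M + 1580) = (4407 + (-3 + 2*38)*(-1/5))*(-281 + 1580) = (4407 + (-3 + 76)*(-1*1/5))*1299 = (4407 + 73*(-1/5))*1299 = (4407 - 73/5)*1299 = (21962/5)*1299 = 28528638/5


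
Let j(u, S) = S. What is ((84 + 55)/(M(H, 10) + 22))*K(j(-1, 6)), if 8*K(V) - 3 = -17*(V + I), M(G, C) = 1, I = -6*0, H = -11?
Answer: -13761/184 ≈ -74.788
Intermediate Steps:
I = 0
K(V) = 3/8 - 17*V/8 (K(V) = 3/8 + (-17*(V + 0))/8 = 3/8 + (-17*V)/8 = 3/8 - 17*V/8)
((84 + 55)/(M(H, 10) + 22))*K(j(-1, 6)) = ((84 + 55)/(1 + 22))*(3/8 - 17/8*6) = (139/23)*(3/8 - 51/4) = (139*(1/23))*(-99/8) = (139/23)*(-99/8) = -13761/184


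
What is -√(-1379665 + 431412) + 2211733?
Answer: 2211733 - I*√948253 ≈ 2.2117e+6 - 973.78*I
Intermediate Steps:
-√(-1379665 + 431412) + 2211733 = -√(-948253) + 2211733 = -I*√948253 + 2211733 = 2211733 - I*√948253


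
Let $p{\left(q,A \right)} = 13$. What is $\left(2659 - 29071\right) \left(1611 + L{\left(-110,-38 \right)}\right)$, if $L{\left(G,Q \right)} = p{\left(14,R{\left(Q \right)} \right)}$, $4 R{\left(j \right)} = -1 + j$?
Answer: $-42893088$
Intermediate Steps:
$R{\left(j \right)} = - \frac{1}{4} + \frac{j}{4}$ ($R{\left(j \right)} = \frac{-1 + j}{4} = - \frac{1}{4} + \frac{j}{4}$)
$L{\left(G,Q \right)} = 13$
$\left(2659 - 29071\right) \left(1611 + L{\left(-110,-38 \right)}\right) = \left(2659 - 29071\right) \left(1611 + 13\right) = \left(-26412\right) 1624 = -42893088$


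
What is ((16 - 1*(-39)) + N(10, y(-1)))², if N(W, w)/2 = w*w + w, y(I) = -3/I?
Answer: 6241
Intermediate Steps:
N(W, w) = 2*w + 2*w² (N(W, w) = 2*(w*w + w) = 2*(w² + w) = 2*(w + w²) = 2*w + 2*w²)
((16 - 1*(-39)) + N(10, y(-1)))² = ((16 - 1*(-39)) + 2*(-3/(-1))*(1 - 3/(-1)))² = ((16 + 39) + 2*(-3*(-1))*(1 - 3*(-1)))² = (55 + 2*3*(1 + 3))² = (55 + 2*3*4)² = (55 + 24)² = 79² = 6241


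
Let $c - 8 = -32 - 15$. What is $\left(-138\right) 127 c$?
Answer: $683514$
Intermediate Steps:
$c = -39$ ($c = 8 - 47 = -39$)
$\left(-138\right) 127 c = \left(-138\right) 127 \left(-39\right) = \left(-17526\right) \left(-39\right) = 683514$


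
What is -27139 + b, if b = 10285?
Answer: -16854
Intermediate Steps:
-27139 + b = -27139 + 10285 = -16854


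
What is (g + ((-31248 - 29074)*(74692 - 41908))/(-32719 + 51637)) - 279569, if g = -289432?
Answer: -2123659561/3153 ≈ -6.7354e+5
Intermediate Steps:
(g + ((-31248 - 29074)*(74692 - 41908))/(-32719 + 51637)) - 279569 = (-289432 + ((-31248 - 29074)*(74692 - 41908))/(-32719 + 51637)) - 279569 = (-289432 - 60322*32784/18918) - 279569 = (-289432 - 1977596448*1/18918) - 279569 = (-289432 - 329599408/3153) - 279569 = -1242178504/3153 - 279569 = -2123659561/3153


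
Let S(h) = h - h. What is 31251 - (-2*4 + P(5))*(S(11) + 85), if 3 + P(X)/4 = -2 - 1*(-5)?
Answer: 31931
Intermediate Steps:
S(h) = 0
P(X) = 0 (P(X) = -12 + 4*(-2 - 1*(-5)) = -12 + 4*(-2 + 5) = -12 + 4*3 = -12 + 12 = 0)
31251 - (-2*4 + P(5))*(S(11) + 85) = 31251 - (-2*4 + 0)*(0 + 85) = 31251 - (-8 + 0)*85 = 31251 - (-8)*85 = 31251 - 1*(-680) = 31251 + 680 = 31931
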